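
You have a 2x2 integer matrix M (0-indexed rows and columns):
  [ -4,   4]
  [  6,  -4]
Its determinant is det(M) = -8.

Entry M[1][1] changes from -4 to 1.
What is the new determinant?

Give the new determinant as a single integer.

Answer: -28

Derivation:
det is linear in row 1: changing M[1][1] by delta changes det by delta * cofactor(1,1).
Cofactor C_11 = (-1)^(1+1) * minor(1,1) = -4
Entry delta = 1 - -4 = 5
Det delta = 5 * -4 = -20
New det = -8 + -20 = -28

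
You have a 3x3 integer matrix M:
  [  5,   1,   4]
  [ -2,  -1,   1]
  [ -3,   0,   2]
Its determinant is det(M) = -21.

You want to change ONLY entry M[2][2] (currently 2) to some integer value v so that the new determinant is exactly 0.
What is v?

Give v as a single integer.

det is linear in entry M[2][2]: det = old_det + (v - 2) * C_22
Cofactor C_22 = -3
Want det = 0: -21 + (v - 2) * -3 = 0
  (v - 2) = 21 / -3 = -7
  v = 2 + (-7) = -5

Answer: -5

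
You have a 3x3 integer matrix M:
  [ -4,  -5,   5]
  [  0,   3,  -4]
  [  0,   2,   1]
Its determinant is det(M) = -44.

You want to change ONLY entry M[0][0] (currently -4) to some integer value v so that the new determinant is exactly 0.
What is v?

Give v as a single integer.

det is linear in entry M[0][0]: det = old_det + (v - -4) * C_00
Cofactor C_00 = 11
Want det = 0: -44 + (v - -4) * 11 = 0
  (v - -4) = 44 / 11 = 4
  v = -4 + (4) = 0

Answer: 0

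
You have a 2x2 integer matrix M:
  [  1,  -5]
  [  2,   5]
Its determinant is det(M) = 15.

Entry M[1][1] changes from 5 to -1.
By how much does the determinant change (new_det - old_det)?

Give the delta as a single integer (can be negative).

Cofactor C_11 = 1
Entry delta = -1 - 5 = -6
Det delta = entry_delta * cofactor = -6 * 1 = -6

Answer: -6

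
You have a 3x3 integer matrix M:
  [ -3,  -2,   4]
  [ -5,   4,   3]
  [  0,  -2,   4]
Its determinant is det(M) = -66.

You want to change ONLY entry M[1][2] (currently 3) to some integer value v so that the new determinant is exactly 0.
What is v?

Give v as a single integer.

det is linear in entry M[1][2]: det = old_det + (v - 3) * C_12
Cofactor C_12 = -6
Want det = 0: -66 + (v - 3) * -6 = 0
  (v - 3) = 66 / -6 = -11
  v = 3 + (-11) = -8

Answer: -8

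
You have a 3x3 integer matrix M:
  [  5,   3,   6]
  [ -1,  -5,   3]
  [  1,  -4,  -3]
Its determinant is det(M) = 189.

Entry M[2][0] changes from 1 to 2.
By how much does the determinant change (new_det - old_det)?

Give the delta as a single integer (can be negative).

Cofactor C_20 = 39
Entry delta = 2 - 1 = 1
Det delta = entry_delta * cofactor = 1 * 39 = 39

Answer: 39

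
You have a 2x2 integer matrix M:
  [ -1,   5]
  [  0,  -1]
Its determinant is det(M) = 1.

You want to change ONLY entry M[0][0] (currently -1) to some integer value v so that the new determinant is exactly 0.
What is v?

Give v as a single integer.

Answer: 0

Derivation:
det is linear in entry M[0][0]: det = old_det + (v - -1) * C_00
Cofactor C_00 = -1
Want det = 0: 1 + (v - -1) * -1 = 0
  (v - -1) = -1 / -1 = 1
  v = -1 + (1) = 0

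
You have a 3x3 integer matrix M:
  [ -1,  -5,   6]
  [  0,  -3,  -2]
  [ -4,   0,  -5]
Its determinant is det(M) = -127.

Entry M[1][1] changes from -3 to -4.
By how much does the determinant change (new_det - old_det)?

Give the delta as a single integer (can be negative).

Answer: -29

Derivation:
Cofactor C_11 = 29
Entry delta = -4 - -3 = -1
Det delta = entry_delta * cofactor = -1 * 29 = -29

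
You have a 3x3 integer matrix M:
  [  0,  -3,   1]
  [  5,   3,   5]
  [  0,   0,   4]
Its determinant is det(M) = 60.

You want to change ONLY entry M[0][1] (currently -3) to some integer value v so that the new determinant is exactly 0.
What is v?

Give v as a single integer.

det is linear in entry M[0][1]: det = old_det + (v - -3) * C_01
Cofactor C_01 = -20
Want det = 0: 60 + (v - -3) * -20 = 0
  (v - -3) = -60 / -20 = 3
  v = -3 + (3) = 0

Answer: 0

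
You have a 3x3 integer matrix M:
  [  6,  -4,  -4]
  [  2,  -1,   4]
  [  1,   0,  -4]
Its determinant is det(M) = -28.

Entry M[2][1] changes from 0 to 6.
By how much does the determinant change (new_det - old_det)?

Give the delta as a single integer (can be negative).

Answer: -192

Derivation:
Cofactor C_21 = -32
Entry delta = 6 - 0 = 6
Det delta = entry_delta * cofactor = 6 * -32 = -192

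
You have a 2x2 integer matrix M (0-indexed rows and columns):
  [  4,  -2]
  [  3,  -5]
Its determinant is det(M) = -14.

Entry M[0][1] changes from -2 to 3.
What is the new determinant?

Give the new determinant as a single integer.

det is linear in row 0: changing M[0][1] by delta changes det by delta * cofactor(0,1).
Cofactor C_01 = (-1)^(0+1) * minor(0,1) = -3
Entry delta = 3 - -2 = 5
Det delta = 5 * -3 = -15
New det = -14 + -15 = -29

Answer: -29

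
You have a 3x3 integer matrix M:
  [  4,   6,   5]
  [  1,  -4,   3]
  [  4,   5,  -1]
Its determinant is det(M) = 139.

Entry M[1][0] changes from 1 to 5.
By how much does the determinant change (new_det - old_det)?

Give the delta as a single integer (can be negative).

Cofactor C_10 = 31
Entry delta = 5 - 1 = 4
Det delta = entry_delta * cofactor = 4 * 31 = 124

Answer: 124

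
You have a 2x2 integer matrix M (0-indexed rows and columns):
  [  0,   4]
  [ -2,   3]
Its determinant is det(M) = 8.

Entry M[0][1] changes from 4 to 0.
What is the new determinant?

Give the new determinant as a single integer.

Answer: 0

Derivation:
det is linear in row 0: changing M[0][1] by delta changes det by delta * cofactor(0,1).
Cofactor C_01 = (-1)^(0+1) * minor(0,1) = 2
Entry delta = 0 - 4 = -4
Det delta = -4 * 2 = -8
New det = 8 + -8 = 0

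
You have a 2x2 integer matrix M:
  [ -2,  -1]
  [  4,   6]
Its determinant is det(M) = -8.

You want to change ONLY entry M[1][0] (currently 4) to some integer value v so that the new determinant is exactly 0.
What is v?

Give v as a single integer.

Answer: 12

Derivation:
det is linear in entry M[1][0]: det = old_det + (v - 4) * C_10
Cofactor C_10 = 1
Want det = 0: -8 + (v - 4) * 1 = 0
  (v - 4) = 8 / 1 = 8
  v = 4 + (8) = 12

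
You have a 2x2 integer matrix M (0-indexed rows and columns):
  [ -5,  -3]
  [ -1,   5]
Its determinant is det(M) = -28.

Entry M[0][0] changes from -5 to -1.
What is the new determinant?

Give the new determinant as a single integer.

Answer: -8

Derivation:
det is linear in row 0: changing M[0][0] by delta changes det by delta * cofactor(0,0).
Cofactor C_00 = (-1)^(0+0) * minor(0,0) = 5
Entry delta = -1 - -5 = 4
Det delta = 4 * 5 = 20
New det = -28 + 20 = -8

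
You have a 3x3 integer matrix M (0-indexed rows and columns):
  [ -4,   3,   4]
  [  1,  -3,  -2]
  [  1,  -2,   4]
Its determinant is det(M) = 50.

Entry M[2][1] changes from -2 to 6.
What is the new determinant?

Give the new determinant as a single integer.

det is linear in row 2: changing M[2][1] by delta changes det by delta * cofactor(2,1).
Cofactor C_21 = (-1)^(2+1) * minor(2,1) = -4
Entry delta = 6 - -2 = 8
Det delta = 8 * -4 = -32
New det = 50 + -32 = 18

Answer: 18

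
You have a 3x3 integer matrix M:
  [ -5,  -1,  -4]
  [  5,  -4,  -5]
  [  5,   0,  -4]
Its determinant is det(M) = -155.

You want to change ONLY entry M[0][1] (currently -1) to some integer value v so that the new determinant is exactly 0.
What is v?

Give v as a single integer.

Answer: -32

Derivation:
det is linear in entry M[0][1]: det = old_det + (v - -1) * C_01
Cofactor C_01 = -5
Want det = 0: -155 + (v - -1) * -5 = 0
  (v - -1) = 155 / -5 = -31
  v = -1 + (-31) = -32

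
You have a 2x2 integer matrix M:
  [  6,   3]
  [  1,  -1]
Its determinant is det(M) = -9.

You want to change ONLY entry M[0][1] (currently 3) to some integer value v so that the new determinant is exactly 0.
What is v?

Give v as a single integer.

Answer: -6

Derivation:
det is linear in entry M[0][1]: det = old_det + (v - 3) * C_01
Cofactor C_01 = -1
Want det = 0: -9 + (v - 3) * -1 = 0
  (v - 3) = 9 / -1 = -9
  v = 3 + (-9) = -6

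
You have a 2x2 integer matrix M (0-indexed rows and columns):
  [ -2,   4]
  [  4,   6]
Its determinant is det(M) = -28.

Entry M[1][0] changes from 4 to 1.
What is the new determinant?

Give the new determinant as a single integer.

det is linear in row 1: changing M[1][0] by delta changes det by delta * cofactor(1,0).
Cofactor C_10 = (-1)^(1+0) * minor(1,0) = -4
Entry delta = 1 - 4 = -3
Det delta = -3 * -4 = 12
New det = -28 + 12 = -16

Answer: -16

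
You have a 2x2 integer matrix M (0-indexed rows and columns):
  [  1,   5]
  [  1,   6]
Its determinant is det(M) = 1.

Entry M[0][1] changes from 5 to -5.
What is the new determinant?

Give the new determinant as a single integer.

det is linear in row 0: changing M[0][1] by delta changes det by delta * cofactor(0,1).
Cofactor C_01 = (-1)^(0+1) * minor(0,1) = -1
Entry delta = -5 - 5 = -10
Det delta = -10 * -1 = 10
New det = 1 + 10 = 11

Answer: 11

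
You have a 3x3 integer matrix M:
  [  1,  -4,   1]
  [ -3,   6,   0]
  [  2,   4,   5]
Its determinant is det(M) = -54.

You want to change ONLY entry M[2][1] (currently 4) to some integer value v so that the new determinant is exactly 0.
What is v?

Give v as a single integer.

det is linear in entry M[2][1]: det = old_det + (v - 4) * C_21
Cofactor C_21 = -3
Want det = 0: -54 + (v - 4) * -3 = 0
  (v - 4) = 54 / -3 = -18
  v = 4 + (-18) = -14

Answer: -14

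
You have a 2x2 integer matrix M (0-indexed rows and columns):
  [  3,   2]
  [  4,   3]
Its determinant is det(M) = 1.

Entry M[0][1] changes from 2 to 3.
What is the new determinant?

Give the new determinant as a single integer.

det is linear in row 0: changing M[0][1] by delta changes det by delta * cofactor(0,1).
Cofactor C_01 = (-1)^(0+1) * minor(0,1) = -4
Entry delta = 3 - 2 = 1
Det delta = 1 * -4 = -4
New det = 1 + -4 = -3

Answer: -3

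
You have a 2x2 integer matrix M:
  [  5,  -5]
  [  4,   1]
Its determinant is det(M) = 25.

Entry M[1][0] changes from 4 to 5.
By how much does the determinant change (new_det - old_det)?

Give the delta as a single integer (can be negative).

Cofactor C_10 = 5
Entry delta = 5 - 4 = 1
Det delta = entry_delta * cofactor = 1 * 5 = 5

Answer: 5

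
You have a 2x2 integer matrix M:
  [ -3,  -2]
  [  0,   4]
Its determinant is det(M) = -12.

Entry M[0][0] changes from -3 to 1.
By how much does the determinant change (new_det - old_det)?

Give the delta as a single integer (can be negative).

Answer: 16

Derivation:
Cofactor C_00 = 4
Entry delta = 1 - -3 = 4
Det delta = entry_delta * cofactor = 4 * 4 = 16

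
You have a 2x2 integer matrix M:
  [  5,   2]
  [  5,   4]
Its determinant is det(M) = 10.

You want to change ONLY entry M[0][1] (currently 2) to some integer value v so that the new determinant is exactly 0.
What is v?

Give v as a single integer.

det is linear in entry M[0][1]: det = old_det + (v - 2) * C_01
Cofactor C_01 = -5
Want det = 0: 10 + (v - 2) * -5 = 0
  (v - 2) = -10 / -5 = 2
  v = 2 + (2) = 4

Answer: 4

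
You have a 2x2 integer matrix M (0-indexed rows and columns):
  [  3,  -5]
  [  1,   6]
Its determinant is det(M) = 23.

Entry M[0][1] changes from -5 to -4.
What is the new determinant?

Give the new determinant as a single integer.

Answer: 22

Derivation:
det is linear in row 0: changing M[0][1] by delta changes det by delta * cofactor(0,1).
Cofactor C_01 = (-1)^(0+1) * minor(0,1) = -1
Entry delta = -4 - -5 = 1
Det delta = 1 * -1 = -1
New det = 23 + -1 = 22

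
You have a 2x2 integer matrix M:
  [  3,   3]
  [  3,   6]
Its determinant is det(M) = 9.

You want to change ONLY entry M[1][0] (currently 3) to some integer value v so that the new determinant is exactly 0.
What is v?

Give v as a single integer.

Answer: 6

Derivation:
det is linear in entry M[1][0]: det = old_det + (v - 3) * C_10
Cofactor C_10 = -3
Want det = 0: 9 + (v - 3) * -3 = 0
  (v - 3) = -9 / -3 = 3
  v = 3 + (3) = 6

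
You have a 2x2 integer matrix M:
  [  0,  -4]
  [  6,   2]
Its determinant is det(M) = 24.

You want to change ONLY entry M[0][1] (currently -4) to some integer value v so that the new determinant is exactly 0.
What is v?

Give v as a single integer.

Answer: 0

Derivation:
det is linear in entry M[0][1]: det = old_det + (v - -4) * C_01
Cofactor C_01 = -6
Want det = 0: 24 + (v - -4) * -6 = 0
  (v - -4) = -24 / -6 = 4
  v = -4 + (4) = 0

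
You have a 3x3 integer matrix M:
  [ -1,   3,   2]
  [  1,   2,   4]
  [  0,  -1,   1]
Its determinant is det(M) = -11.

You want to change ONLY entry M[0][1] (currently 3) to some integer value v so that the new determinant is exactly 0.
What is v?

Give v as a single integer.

Answer: -8

Derivation:
det is linear in entry M[0][1]: det = old_det + (v - 3) * C_01
Cofactor C_01 = -1
Want det = 0: -11 + (v - 3) * -1 = 0
  (v - 3) = 11 / -1 = -11
  v = 3 + (-11) = -8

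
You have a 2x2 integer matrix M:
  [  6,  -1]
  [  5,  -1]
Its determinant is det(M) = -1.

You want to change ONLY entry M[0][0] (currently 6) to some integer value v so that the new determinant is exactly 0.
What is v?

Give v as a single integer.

det is linear in entry M[0][0]: det = old_det + (v - 6) * C_00
Cofactor C_00 = -1
Want det = 0: -1 + (v - 6) * -1 = 0
  (v - 6) = 1 / -1 = -1
  v = 6 + (-1) = 5

Answer: 5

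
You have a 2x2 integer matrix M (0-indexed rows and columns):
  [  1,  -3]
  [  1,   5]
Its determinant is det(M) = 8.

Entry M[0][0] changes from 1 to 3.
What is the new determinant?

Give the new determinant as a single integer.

det is linear in row 0: changing M[0][0] by delta changes det by delta * cofactor(0,0).
Cofactor C_00 = (-1)^(0+0) * minor(0,0) = 5
Entry delta = 3 - 1 = 2
Det delta = 2 * 5 = 10
New det = 8 + 10 = 18

Answer: 18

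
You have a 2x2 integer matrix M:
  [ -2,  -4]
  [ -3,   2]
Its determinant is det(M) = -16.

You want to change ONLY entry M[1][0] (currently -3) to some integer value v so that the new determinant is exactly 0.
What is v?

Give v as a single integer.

det is linear in entry M[1][0]: det = old_det + (v - -3) * C_10
Cofactor C_10 = 4
Want det = 0: -16 + (v - -3) * 4 = 0
  (v - -3) = 16 / 4 = 4
  v = -3 + (4) = 1

Answer: 1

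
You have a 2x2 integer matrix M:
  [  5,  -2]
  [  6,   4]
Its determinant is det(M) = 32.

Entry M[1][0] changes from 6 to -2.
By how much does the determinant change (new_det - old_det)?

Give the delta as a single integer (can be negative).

Cofactor C_10 = 2
Entry delta = -2 - 6 = -8
Det delta = entry_delta * cofactor = -8 * 2 = -16

Answer: -16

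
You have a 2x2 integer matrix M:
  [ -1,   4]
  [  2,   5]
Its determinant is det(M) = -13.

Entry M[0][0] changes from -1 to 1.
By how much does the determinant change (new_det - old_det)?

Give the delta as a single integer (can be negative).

Answer: 10

Derivation:
Cofactor C_00 = 5
Entry delta = 1 - -1 = 2
Det delta = entry_delta * cofactor = 2 * 5 = 10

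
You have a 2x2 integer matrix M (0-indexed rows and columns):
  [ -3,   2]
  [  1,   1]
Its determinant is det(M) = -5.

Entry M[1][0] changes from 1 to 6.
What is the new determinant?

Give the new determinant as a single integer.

det is linear in row 1: changing M[1][0] by delta changes det by delta * cofactor(1,0).
Cofactor C_10 = (-1)^(1+0) * minor(1,0) = -2
Entry delta = 6 - 1 = 5
Det delta = 5 * -2 = -10
New det = -5 + -10 = -15

Answer: -15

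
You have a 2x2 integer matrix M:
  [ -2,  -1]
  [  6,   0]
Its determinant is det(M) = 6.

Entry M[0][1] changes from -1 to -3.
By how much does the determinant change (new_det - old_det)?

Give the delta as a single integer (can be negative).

Answer: 12

Derivation:
Cofactor C_01 = -6
Entry delta = -3 - -1 = -2
Det delta = entry_delta * cofactor = -2 * -6 = 12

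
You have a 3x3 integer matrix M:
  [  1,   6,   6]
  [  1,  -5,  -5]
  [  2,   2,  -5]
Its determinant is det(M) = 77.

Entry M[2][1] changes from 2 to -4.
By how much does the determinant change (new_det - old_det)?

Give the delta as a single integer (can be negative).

Cofactor C_21 = 11
Entry delta = -4 - 2 = -6
Det delta = entry_delta * cofactor = -6 * 11 = -66

Answer: -66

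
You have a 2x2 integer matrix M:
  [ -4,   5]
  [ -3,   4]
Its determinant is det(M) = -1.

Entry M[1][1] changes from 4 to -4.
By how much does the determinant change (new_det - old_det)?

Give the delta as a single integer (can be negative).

Cofactor C_11 = -4
Entry delta = -4 - 4 = -8
Det delta = entry_delta * cofactor = -8 * -4 = 32

Answer: 32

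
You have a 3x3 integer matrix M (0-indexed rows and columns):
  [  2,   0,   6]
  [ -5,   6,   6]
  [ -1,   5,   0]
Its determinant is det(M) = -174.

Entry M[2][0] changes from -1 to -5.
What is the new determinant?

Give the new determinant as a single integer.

Answer: -30

Derivation:
det is linear in row 2: changing M[2][0] by delta changes det by delta * cofactor(2,0).
Cofactor C_20 = (-1)^(2+0) * minor(2,0) = -36
Entry delta = -5 - -1 = -4
Det delta = -4 * -36 = 144
New det = -174 + 144 = -30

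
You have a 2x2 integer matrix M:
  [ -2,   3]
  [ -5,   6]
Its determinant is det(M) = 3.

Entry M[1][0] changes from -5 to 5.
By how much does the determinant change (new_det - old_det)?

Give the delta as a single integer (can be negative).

Cofactor C_10 = -3
Entry delta = 5 - -5 = 10
Det delta = entry_delta * cofactor = 10 * -3 = -30

Answer: -30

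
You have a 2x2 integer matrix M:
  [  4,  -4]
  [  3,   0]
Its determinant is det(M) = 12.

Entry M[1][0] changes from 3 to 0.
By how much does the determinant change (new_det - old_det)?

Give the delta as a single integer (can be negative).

Answer: -12

Derivation:
Cofactor C_10 = 4
Entry delta = 0 - 3 = -3
Det delta = entry_delta * cofactor = -3 * 4 = -12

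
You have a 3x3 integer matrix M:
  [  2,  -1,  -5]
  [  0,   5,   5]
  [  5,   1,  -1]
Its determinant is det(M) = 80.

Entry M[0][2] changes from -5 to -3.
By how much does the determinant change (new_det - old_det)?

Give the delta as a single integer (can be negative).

Cofactor C_02 = -25
Entry delta = -3 - -5 = 2
Det delta = entry_delta * cofactor = 2 * -25 = -50

Answer: -50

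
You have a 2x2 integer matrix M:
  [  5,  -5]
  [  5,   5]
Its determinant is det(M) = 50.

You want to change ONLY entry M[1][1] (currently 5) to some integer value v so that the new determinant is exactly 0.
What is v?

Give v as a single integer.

det is linear in entry M[1][1]: det = old_det + (v - 5) * C_11
Cofactor C_11 = 5
Want det = 0: 50 + (v - 5) * 5 = 0
  (v - 5) = -50 / 5 = -10
  v = 5 + (-10) = -5

Answer: -5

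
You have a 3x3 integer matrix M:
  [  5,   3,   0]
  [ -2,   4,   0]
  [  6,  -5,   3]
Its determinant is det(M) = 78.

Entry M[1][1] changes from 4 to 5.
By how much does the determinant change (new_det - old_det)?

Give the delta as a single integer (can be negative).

Cofactor C_11 = 15
Entry delta = 5 - 4 = 1
Det delta = entry_delta * cofactor = 1 * 15 = 15

Answer: 15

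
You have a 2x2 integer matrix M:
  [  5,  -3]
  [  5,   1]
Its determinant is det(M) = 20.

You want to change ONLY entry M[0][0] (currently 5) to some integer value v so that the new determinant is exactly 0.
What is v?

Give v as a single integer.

Answer: -15

Derivation:
det is linear in entry M[0][0]: det = old_det + (v - 5) * C_00
Cofactor C_00 = 1
Want det = 0: 20 + (v - 5) * 1 = 0
  (v - 5) = -20 / 1 = -20
  v = 5 + (-20) = -15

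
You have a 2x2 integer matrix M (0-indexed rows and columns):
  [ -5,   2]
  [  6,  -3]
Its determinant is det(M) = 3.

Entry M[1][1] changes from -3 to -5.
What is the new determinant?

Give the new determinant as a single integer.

det is linear in row 1: changing M[1][1] by delta changes det by delta * cofactor(1,1).
Cofactor C_11 = (-1)^(1+1) * minor(1,1) = -5
Entry delta = -5 - -3 = -2
Det delta = -2 * -5 = 10
New det = 3 + 10 = 13

Answer: 13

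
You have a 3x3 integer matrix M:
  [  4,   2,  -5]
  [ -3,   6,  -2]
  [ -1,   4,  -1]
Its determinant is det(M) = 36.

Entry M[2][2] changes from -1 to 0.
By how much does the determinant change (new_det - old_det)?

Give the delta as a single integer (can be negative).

Cofactor C_22 = 30
Entry delta = 0 - -1 = 1
Det delta = entry_delta * cofactor = 1 * 30 = 30

Answer: 30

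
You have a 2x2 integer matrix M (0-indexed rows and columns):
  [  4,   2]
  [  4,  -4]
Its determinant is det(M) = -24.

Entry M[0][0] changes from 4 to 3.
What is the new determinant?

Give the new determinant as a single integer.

det is linear in row 0: changing M[0][0] by delta changes det by delta * cofactor(0,0).
Cofactor C_00 = (-1)^(0+0) * minor(0,0) = -4
Entry delta = 3 - 4 = -1
Det delta = -1 * -4 = 4
New det = -24 + 4 = -20

Answer: -20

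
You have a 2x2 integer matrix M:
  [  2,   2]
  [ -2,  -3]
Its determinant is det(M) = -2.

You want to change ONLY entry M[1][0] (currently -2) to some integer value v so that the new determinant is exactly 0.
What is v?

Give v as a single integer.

Answer: -3

Derivation:
det is linear in entry M[1][0]: det = old_det + (v - -2) * C_10
Cofactor C_10 = -2
Want det = 0: -2 + (v - -2) * -2 = 0
  (v - -2) = 2 / -2 = -1
  v = -2 + (-1) = -3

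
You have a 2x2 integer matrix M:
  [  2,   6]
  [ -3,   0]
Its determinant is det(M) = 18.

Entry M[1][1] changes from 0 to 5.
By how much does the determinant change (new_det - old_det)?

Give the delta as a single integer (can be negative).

Cofactor C_11 = 2
Entry delta = 5 - 0 = 5
Det delta = entry_delta * cofactor = 5 * 2 = 10

Answer: 10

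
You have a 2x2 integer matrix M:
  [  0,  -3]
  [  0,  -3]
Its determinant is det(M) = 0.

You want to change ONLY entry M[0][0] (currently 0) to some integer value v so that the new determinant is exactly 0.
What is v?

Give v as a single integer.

det is linear in entry M[0][0]: det = old_det + (v - 0) * C_00
Cofactor C_00 = -3
Want det = 0: 0 + (v - 0) * -3 = 0
  (v - 0) = 0 / -3 = 0
  v = 0 + (0) = 0

Answer: 0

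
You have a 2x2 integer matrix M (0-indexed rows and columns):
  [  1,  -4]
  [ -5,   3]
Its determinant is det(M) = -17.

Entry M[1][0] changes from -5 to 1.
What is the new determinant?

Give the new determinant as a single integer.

Answer: 7

Derivation:
det is linear in row 1: changing M[1][0] by delta changes det by delta * cofactor(1,0).
Cofactor C_10 = (-1)^(1+0) * minor(1,0) = 4
Entry delta = 1 - -5 = 6
Det delta = 6 * 4 = 24
New det = -17 + 24 = 7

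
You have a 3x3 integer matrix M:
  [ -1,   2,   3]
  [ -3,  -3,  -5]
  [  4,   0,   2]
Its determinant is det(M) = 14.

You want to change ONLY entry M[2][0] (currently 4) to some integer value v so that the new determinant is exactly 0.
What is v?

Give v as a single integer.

Answer: 18

Derivation:
det is linear in entry M[2][0]: det = old_det + (v - 4) * C_20
Cofactor C_20 = -1
Want det = 0: 14 + (v - 4) * -1 = 0
  (v - 4) = -14 / -1 = 14
  v = 4 + (14) = 18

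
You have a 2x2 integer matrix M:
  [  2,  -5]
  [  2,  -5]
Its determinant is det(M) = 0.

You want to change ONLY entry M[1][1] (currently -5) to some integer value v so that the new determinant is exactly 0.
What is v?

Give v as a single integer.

det is linear in entry M[1][1]: det = old_det + (v - -5) * C_11
Cofactor C_11 = 2
Want det = 0: 0 + (v - -5) * 2 = 0
  (v - -5) = 0 / 2 = 0
  v = -5 + (0) = -5

Answer: -5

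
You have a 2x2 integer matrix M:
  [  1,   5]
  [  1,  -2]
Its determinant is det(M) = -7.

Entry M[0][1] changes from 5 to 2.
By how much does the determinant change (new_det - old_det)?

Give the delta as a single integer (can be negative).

Cofactor C_01 = -1
Entry delta = 2 - 5 = -3
Det delta = entry_delta * cofactor = -3 * -1 = 3

Answer: 3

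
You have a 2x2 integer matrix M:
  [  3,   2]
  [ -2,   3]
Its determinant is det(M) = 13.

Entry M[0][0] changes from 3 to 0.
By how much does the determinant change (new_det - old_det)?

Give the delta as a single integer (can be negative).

Cofactor C_00 = 3
Entry delta = 0 - 3 = -3
Det delta = entry_delta * cofactor = -3 * 3 = -9

Answer: -9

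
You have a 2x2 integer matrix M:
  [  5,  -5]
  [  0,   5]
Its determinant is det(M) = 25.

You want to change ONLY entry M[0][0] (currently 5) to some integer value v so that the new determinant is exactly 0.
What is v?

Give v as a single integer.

Answer: 0

Derivation:
det is linear in entry M[0][0]: det = old_det + (v - 5) * C_00
Cofactor C_00 = 5
Want det = 0: 25 + (v - 5) * 5 = 0
  (v - 5) = -25 / 5 = -5
  v = 5 + (-5) = 0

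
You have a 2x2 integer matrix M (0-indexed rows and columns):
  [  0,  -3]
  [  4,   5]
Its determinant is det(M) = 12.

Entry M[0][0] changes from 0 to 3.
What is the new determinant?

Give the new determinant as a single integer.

Answer: 27

Derivation:
det is linear in row 0: changing M[0][0] by delta changes det by delta * cofactor(0,0).
Cofactor C_00 = (-1)^(0+0) * minor(0,0) = 5
Entry delta = 3 - 0 = 3
Det delta = 3 * 5 = 15
New det = 12 + 15 = 27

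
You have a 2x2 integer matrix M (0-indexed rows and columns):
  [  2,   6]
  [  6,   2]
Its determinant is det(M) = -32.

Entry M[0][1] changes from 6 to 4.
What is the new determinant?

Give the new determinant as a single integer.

det is linear in row 0: changing M[0][1] by delta changes det by delta * cofactor(0,1).
Cofactor C_01 = (-1)^(0+1) * minor(0,1) = -6
Entry delta = 4 - 6 = -2
Det delta = -2 * -6 = 12
New det = -32 + 12 = -20

Answer: -20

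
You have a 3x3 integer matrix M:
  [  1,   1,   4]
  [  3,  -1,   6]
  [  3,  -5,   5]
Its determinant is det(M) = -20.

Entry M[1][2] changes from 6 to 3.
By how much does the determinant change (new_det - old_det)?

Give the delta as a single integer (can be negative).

Cofactor C_12 = 8
Entry delta = 3 - 6 = -3
Det delta = entry_delta * cofactor = -3 * 8 = -24

Answer: -24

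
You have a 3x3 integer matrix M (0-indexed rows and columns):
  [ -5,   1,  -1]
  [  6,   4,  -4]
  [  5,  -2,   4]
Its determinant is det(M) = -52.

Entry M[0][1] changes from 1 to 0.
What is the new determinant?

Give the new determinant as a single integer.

det is linear in row 0: changing M[0][1] by delta changes det by delta * cofactor(0,1).
Cofactor C_01 = (-1)^(0+1) * minor(0,1) = -44
Entry delta = 0 - 1 = -1
Det delta = -1 * -44 = 44
New det = -52 + 44 = -8

Answer: -8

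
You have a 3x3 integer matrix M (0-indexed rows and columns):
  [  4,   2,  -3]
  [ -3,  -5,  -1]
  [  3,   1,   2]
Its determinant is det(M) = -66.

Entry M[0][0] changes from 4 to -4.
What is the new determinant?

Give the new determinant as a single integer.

det is linear in row 0: changing M[0][0] by delta changes det by delta * cofactor(0,0).
Cofactor C_00 = (-1)^(0+0) * minor(0,0) = -9
Entry delta = -4 - 4 = -8
Det delta = -8 * -9 = 72
New det = -66 + 72 = 6

Answer: 6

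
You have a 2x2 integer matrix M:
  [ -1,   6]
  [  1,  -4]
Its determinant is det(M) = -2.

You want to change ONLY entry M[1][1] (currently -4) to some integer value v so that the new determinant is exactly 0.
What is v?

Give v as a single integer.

Answer: -6

Derivation:
det is linear in entry M[1][1]: det = old_det + (v - -4) * C_11
Cofactor C_11 = -1
Want det = 0: -2 + (v - -4) * -1 = 0
  (v - -4) = 2 / -1 = -2
  v = -4 + (-2) = -6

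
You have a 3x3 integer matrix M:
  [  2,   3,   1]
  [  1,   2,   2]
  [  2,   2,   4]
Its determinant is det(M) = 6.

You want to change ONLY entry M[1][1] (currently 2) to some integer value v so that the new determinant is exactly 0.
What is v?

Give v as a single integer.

det is linear in entry M[1][1]: det = old_det + (v - 2) * C_11
Cofactor C_11 = 6
Want det = 0: 6 + (v - 2) * 6 = 0
  (v - 2) = -6 / 6 = -1
  v = 2 + (-1) = 1

Answer: 1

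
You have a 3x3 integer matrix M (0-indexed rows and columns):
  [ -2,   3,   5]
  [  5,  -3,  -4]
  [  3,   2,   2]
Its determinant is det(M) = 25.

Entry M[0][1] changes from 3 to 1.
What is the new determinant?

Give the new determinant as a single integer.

Answer: 69

Derivation:
det is linear in row 0: changing M[0][1] by delta changes det by delta * cofactor(0,1).
Cofactor C_01 = (-1)^(0+1) * minor(0,1) = -22
Entry delta = 1 - 3 = -2
Det delta = -2 * -22 = 44
New det = 25 + 44 = 69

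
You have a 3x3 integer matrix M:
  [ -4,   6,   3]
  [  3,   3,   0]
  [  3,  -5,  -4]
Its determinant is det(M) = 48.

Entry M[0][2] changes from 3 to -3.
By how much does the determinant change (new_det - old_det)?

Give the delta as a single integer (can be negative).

Answer: 144

Derivation:
Cofactor C_02 = -24
Entry delta = -3 - 3 = -6
Det delta = entry_delta * cofactor = -6 * -24 = 144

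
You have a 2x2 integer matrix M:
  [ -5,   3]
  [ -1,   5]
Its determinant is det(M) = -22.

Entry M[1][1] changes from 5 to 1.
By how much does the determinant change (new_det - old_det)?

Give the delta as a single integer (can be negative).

Cofactor C_11 = -5
Entry delta = 1 - 5 = -4
Det delta = entry_delta * cofactor = -4 * -5 = 20

Answer: 20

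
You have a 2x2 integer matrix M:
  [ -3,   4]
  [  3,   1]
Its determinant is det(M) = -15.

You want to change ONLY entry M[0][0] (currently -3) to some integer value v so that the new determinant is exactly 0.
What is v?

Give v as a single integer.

det is linear in entry M[0][0]: det = old_det + (v - -3) * C_00
Cofactor C_00 = 1
Want det = 0: -15 + (v - -3) * 1 = 0
  (v - -3) = 15 / 1 = 15
  v = -3 + (15) = 12

Answer: 12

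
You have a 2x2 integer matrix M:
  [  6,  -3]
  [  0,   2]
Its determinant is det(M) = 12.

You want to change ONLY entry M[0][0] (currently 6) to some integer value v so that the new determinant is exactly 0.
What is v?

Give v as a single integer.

Answer: 0

Derivation:
det is linear in entry M[0][0]: det = old_det + (v - 6) * C_00
Cofactor C_00 = 2
Want det = 0: 12 + (v - 6) * 2 = 0
  (v - 6) = -12 / 2 = -6
  v = 6 + (-6) = 0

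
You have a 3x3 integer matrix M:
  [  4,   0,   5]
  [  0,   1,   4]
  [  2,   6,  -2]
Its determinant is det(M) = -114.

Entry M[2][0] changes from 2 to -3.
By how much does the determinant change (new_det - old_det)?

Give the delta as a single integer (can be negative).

Answer: 25

Derivation:
Cofactor C_20 = -5
Entry delta = -3 - 2 = -5
Det delta = entry_delta * cofactor = -5 * -5 = 25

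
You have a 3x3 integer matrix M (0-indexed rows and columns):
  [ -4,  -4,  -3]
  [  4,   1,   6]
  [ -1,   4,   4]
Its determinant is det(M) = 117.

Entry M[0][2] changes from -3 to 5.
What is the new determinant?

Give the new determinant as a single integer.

Answer: 253

Derivation:
det is linear in row 0: changing M[0][2] by delta changes det by delta * cofactor(0,2).
Cofactor C_02 = (-1)^(0+2) * minor(0,2) = 17
Entry delta = 5 - -3 = 8
Det delta = 8 * 17 = 136
New det = 117 + 136 = 253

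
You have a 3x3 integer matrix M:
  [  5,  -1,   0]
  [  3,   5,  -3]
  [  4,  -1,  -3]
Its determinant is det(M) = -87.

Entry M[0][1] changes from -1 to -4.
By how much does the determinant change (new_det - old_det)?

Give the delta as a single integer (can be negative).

Answer: 9

Derivation:
Cofactor C_01 = -3
Entry delta = -4 - -1 = -3
Det delta = entry_delta * cofactor = -3 * -3 = 9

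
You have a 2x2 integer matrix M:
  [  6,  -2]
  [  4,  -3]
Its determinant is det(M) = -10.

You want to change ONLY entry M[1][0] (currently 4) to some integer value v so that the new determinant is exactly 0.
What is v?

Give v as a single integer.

Answer: 9

Derivation:
det is linear in entry M[1][0]: det = old_det + (v - 4) * C_10
Cofactor C_10 = 2
Want det = 0: -10 + (v - 4) * 2 = 0
  (v - 4) = 10 / 2 = 5
  v = 4 + (5) = 9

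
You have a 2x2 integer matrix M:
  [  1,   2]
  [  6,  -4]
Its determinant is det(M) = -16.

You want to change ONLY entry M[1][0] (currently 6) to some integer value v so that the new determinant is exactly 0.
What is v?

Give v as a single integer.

Answer: -2

Derivation:
det is linear in entry M[1][0]: det = old_det + (v - 6) * C_10
Cofactor C_10 = -2
Want det = 0: -16 + (v - 6) * -2 = 0
  (v - 6) = 16 / -2 = -8
  v = 6 + (-8) = -2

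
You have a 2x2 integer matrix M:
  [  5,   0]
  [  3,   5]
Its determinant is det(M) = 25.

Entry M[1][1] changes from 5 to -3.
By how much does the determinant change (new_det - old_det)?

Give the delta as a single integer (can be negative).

Cofactor C_11 = 5
Entry delta = -3 - 5 = -8
Det delta = entry_delta * cofactor = -8 * 5 = -40

Answer: -40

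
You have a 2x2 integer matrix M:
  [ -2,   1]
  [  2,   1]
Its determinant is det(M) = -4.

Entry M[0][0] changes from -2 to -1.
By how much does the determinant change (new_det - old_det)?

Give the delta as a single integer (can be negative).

Cofactor C_00 = 1
Entry delta = -1 - -2 = 1
Det delta = entry_delta * cofactor = 1 * 1 = 1

Answer: 1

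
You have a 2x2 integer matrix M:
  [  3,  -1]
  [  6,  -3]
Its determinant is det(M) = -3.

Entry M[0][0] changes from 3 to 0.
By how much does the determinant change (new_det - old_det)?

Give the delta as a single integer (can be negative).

Cofactor C_00 = -3
Entry delta = 0 - 3 = -3
Det delta = entry_delta * cofactor = -3 * -3 = 9

Answer: 9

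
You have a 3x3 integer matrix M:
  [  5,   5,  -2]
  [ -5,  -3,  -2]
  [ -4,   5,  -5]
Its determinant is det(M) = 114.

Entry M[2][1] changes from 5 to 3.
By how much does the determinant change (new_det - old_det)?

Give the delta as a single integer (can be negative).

Cofactor C_21 = 20
Entry delta = 3 - 5 = -2
Det delta = entry_delta * cofactor = -2 * 20 = -40

Answer: -40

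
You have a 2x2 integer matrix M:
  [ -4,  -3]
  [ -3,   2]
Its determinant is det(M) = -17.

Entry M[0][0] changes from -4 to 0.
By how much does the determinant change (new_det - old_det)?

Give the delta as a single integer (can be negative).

Cofactor C_00 = 2
Entry delta = 0 - -4 = 4
Det delta = entry_delta * cofactor = 4 * 2 = 8

Answer: 8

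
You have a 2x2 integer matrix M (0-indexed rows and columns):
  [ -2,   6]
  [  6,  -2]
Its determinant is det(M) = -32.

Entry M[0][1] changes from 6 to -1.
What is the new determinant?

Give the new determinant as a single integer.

Answer: 10

Derivation:
det is linear in row 0: changing M[0][1] by delta changes det by delta * cofactor(0,1).
Cofactor C_01 = (-1)^(0+1) * minor(0,1) = -6
Entry delta = -1 - 6 = -7
Det delta = -7 * -6 = 42
New det = -32 + 42 = 10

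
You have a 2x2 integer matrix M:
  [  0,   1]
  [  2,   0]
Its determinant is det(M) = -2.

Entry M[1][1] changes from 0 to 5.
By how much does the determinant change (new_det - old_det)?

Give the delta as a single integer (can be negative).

Answer: 0

Derivation:
Cofactor C_11 = 0
Entry delta = 5 - 0 = 5
Det delta = entry_delta * cofactor = 5 * 0 = 0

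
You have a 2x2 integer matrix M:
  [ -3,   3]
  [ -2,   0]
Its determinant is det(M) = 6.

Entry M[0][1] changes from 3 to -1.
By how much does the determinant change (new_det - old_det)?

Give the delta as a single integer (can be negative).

Answer: -8

Derivation:
Cofactor C_01 = 2
Entry delta = -1 - 3 = -4
Det delta = entry_delta * cofactor = -4 * 2 = -8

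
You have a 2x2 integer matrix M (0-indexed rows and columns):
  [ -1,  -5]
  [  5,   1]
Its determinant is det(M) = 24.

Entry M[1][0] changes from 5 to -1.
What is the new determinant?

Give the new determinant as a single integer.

Answer: -6

Derivation:
det is linear in row 1: changing M[1][0] by delta changes det by delta * cofactor(1,0).
Cofactor C_10 = (-1)^(1+0) * minor(1,0) = 5
Entry delta = -1 - 5 = -6
Det delta = -6 * 5 = -30
New det = 24 + -30 = -6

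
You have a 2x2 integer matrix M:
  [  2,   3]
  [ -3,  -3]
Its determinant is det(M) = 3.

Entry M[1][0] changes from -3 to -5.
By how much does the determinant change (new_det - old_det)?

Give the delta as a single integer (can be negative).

Cofactor C_10 = -3
Entry delta = -5 - -3 = -2
Det delta = entry_delta * cofactor = -2 * -3 = 6

Answer: 6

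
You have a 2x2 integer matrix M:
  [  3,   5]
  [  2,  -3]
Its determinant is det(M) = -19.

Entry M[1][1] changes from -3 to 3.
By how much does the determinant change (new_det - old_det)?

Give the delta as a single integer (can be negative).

Answer: 18

Derivation:
Cofactor C_11 = 3
Entry delta = 3 - -3 = 6
Det delta = entry_delta * cofactor = 6 * 3 = 18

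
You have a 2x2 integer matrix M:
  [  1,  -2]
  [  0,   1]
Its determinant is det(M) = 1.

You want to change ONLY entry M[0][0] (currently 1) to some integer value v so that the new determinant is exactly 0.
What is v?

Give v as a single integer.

Answer: 0

Derivation:
det is linear in entry M[0][0]: det = old_det + (v - 1) * C_00
Cofactor C_00 = 1
Want det = 0: 1 + (v - 1) * 1 = 0
  (v - 1) = -1 / 1 = -1
  v = 1 + (-1) = 0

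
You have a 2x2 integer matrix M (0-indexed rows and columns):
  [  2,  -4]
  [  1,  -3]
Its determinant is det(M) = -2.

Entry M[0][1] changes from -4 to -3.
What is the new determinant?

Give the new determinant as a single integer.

Answer: -3

Derivation:
det is linear in row 0: changing M[0][1] by delta changes det by delta * cofactor(0,1).
Cofactor C_01 = (-1)^(0+1) * minor(0,1) = -1
Entry delta = -3 - -4 = 1
Det delta = 1 * -1 = -1
New det = -2 + -1 = -3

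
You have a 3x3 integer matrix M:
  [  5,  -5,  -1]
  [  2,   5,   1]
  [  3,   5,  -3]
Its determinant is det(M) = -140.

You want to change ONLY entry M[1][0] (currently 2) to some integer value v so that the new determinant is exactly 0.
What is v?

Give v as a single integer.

Answer: -5

Derivation:
det is linear in entry M[1][0]: det = old_det + (v - 2) * C_10
Cofactor C_10 = -20
Want det = 0: -140 + (v - 2) * -20 = 0
  (v - 2) = 140 / -20 = -7
  v = 2 + (-7) = -5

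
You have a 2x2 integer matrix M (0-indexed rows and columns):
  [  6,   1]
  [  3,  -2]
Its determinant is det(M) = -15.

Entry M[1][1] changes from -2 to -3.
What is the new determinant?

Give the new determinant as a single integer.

Answer: -21

Derivation:
det is linear in row 1: changing M[1][1] by delta changes det by delta * cofactor(1,1).
Cofactor C_11 = (-1)^(1+1) * minor(1,1) = 6
Entry delta = -3 - -2 = -1
Det delta = -1 * 6 = -6
New det = -15 + -6 = -21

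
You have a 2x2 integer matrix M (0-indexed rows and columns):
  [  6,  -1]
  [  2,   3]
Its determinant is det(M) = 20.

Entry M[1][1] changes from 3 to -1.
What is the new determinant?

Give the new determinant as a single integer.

Answer: -4

Derivation:
det is linear in row 1: changing M[1][1] by delta changes det by delta * cofactor(1,1).
Cofactor C_11 = (-1)^(1+1) * minor(1,1) = 6
Entry delta = -1 - 3 = -4
Det delta = -4 * 6 = -24
New det = 20 + -24 = -4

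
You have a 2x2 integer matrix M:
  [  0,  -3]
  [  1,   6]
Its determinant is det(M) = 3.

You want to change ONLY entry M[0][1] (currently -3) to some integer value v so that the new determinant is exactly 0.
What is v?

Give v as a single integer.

det is linear in entry M[0][1]: det = old_det + (v - -3) * C_01
Cofactor C_01 = -1
Want det = 0: 3 + (v - -3) * -1 = 0
  (v - -3) = -3 / -1 = 3
  v = -3 + (3) = 0

Answer: 0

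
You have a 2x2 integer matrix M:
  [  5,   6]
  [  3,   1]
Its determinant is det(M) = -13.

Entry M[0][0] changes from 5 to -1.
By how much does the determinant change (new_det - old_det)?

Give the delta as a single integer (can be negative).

Answer: -6

Derivation:
Cofactor C_00 = 1
Entry delta = -1 - 5 = -6
Det delta = entry_delta * cofactor = -6 * 1 = -6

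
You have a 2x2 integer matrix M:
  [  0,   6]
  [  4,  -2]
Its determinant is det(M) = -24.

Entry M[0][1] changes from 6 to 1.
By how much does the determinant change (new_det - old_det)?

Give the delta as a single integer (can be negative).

Answer: 20

Derivation:
Cofactor C_01 = -4
Entry delta = 1 - 6 = -5
Det delta = entry_delta * cofactor = -5 * -4 = 20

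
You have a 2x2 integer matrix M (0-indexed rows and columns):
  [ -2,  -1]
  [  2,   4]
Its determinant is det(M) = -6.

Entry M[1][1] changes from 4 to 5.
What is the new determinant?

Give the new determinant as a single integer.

Answer: -8

Derivation:
det is linear in row 1: changing M[1][1] by delta changes det by delta * cofactor(1,1).
Cofactor C_11 = (-1)^(1+1) * minor(1,1) = -2
Entry delta = 5 - 4 = 1
Det delta = 1 * -2 = -2
New det = -6 + -2 = -8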